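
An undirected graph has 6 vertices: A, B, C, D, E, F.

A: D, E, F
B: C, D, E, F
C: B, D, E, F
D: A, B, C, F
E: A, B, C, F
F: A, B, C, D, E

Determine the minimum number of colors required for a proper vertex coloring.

B, C, E, F are mutually adjacent (a clique of size 4), so at least 4 colors are needed.
4 colors suffice: color 1 → {F}; color 2 → {A, C}; color 3 → {D, E}; color 4 → {B}. Every edge joins two different colors.

4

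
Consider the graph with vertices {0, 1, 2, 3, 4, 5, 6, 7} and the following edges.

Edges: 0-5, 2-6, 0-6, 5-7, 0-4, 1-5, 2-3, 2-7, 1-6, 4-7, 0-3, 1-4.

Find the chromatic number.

3

The cycle 5-0-3-2-7-5 has odd length 5, so it cannot be 2-colored; at least 3 colors are needed.
3 colors suffice: 0=a, 1=a, 2=a, 3=b, 4=b, 5=b, 6=b, 7=c. Each edge has distinct colors on its endpoints.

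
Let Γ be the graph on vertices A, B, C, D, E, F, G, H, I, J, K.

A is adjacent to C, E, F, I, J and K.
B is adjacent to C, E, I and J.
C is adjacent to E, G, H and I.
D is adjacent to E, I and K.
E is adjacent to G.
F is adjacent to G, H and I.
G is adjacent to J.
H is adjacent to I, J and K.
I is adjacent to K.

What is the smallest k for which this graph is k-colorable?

3

F, H, I are pairwise adjacent, so at least 3 colors are needed.
One proper 3-coloring: A=3, B=3, C=2, D=3, E=1, F=2, G=3, H=3, I=1, J=1, K=2. Every edge joins two different colors.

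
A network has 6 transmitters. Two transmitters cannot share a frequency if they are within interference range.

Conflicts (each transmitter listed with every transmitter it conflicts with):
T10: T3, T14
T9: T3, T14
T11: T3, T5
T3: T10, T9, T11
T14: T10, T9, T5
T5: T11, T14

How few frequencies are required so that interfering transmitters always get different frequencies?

The cycle T5-T14-T10-T3-T11-T5 has odd length 5, so it cannot be 2-colored; at least 3 frequencies are needed.
3 frequencies suffice: frequency 1 → {T3, T14}; frequency 2 → {T10, T9, T5}; frequency 3 → {T11}. No two conflicting transmitters share a frequency.

3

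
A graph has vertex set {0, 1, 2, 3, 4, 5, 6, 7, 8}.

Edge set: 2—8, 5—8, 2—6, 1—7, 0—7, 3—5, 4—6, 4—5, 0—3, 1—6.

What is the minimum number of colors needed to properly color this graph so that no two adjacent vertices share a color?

The cycle 8-2-6-4-5-8 has odd length 5, so it cannot be 2-colored; at least 3 colors are needed.
3 colors suffice: color a → {0, 5, 6}; color b → {1, 2, 3, 4}; color c → {7, 8}. Each edge has distinct colors on its endpoints.

3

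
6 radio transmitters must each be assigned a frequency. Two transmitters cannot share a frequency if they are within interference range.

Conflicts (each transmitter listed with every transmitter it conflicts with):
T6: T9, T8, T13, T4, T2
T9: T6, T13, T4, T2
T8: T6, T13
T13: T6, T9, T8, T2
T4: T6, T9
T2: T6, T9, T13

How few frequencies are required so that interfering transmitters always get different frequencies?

T6, T9, T13, T2 pairwise conflict, so at least 4 frequencies are needed.
4 frequencies suffice: T6=1, T9=2, T8=2, T13=3, T4=3, T2=4. Each listed conflict is separated.

4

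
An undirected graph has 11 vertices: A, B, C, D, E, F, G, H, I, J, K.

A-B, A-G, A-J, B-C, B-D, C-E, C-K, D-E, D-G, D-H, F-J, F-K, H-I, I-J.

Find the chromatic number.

B and D are adjacent, so at least 2 colors are needed.
2 colors suffice: color 1 → {A, C, D, F, I}; color 2 → {B, E, G, H, J, K}. Every edge joins two different colors.

2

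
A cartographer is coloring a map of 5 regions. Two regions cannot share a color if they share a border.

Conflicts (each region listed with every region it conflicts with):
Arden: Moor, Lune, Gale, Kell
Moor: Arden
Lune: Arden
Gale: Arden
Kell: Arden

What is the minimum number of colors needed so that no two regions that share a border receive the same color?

2

Arden and Lune conflict, so at least 2 colors are needed.
2 colors suffice: color 1 → {Arden}; color 2 → {Moor, Lune, Gale, Kell}. Each listed conflict is separated.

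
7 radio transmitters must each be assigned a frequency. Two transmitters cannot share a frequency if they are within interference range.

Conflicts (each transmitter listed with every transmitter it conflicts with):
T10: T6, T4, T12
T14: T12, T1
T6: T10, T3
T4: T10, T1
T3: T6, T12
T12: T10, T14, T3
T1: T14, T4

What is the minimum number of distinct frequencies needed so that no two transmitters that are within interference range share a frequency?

3

The cycle T10-T12-T14-T1-T4-T10 has odd length 5, so it cannot be 2-colored; at least 3 frequencies are needed.
3 frequencies suffice: T10=2, T14=2, T6=1, T4=3, T3=2, T12=1, T1=1. Every pair that conflicts lands in different frequencies.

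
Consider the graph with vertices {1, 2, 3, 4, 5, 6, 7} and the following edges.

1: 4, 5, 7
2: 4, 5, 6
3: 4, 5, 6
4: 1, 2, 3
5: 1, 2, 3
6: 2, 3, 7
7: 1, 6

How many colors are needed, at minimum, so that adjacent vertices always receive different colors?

The cycle 7-1-4-3-6-7 has odd length 5, so it cannot be 2-colored; at least 3 colors are needed.
One proper 3-coloring: 1=b, 2=b, 3=b, 4=a, 5=a, 6=a, 7=c. Each edge has distinct colors on its endpoints.

3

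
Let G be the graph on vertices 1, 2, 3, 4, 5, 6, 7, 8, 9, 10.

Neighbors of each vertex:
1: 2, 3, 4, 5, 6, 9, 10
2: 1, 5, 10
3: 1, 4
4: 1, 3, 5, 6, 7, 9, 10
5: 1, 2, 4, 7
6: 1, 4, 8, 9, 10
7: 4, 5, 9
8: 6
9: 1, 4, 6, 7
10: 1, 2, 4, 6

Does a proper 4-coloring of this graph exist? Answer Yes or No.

Yes

The chromatic number is 4. 1, 4, 6, 9 form a clique, so at least 4 colors are needed.
4 colors suffice: color red → {1, 7, 8}; color blue → {2, 4}; color green → {3, 5, 6}; color yellow → {9, 10}.
That is already a proper 4-coloring.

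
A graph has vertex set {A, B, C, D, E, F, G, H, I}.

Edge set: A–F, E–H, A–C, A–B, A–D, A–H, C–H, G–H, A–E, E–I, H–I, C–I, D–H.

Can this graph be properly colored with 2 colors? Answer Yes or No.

E, H, I form a triangle, so at least 3 colors are needed.
So 2 colors are not enough.

No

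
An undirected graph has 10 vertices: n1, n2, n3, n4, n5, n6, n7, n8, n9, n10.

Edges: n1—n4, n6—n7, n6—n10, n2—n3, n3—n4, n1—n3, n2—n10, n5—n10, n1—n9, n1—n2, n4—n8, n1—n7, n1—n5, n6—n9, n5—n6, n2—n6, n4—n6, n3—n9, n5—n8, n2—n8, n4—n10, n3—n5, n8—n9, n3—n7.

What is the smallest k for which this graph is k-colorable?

n1, n2, n3 are pairwise adjacent, so at least 3 colors are needed.
One proper 3-coloring: n1=2, n2=3, n3=1, n4=3, n5=3, n6=1, n7=3, n8=1, n9=3, n10=2. Each edge has distinct colors on its endpoints.

3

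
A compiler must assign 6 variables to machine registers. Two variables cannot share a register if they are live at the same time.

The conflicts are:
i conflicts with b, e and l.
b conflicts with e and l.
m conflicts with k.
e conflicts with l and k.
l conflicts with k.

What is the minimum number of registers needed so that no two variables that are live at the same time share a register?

i, b, e, l pairwise conflict, so at least 4 registers are needed.
4 registers suffice: register 1 → {m, e}; register 2 → {l}; register 3 → {b, k}; register 4 → {i}. Each listed conflict is separated.

4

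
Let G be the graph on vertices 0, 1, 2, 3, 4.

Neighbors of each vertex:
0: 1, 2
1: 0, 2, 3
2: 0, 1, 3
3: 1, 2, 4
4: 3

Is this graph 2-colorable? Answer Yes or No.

No

0, 1, 2 form a triangle, so at least 3 colors are needed.
So 2 colors are not enough.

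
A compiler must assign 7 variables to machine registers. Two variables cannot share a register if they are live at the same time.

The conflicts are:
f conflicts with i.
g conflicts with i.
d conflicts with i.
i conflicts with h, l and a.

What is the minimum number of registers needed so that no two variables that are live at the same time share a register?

g and i conflict, so at least 2 registers are needed.
2 registers suffice: register 1 → {i}; register 2 → {f, g, d, h, l, a}. No two conflicting variables share a register.

2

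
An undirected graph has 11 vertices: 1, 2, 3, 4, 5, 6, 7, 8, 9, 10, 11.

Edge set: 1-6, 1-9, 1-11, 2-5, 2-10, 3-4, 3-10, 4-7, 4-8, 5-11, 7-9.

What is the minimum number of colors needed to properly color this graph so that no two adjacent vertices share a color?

3

The cycle 3-4-7-9-1-11-5-2-10-3 has odd length 9, so it cannot be 2-colored; at least 3 colors are needed.
3 colors suffice: color red → {1, 2, 4}; color blue → {3, 6, 8, 9, 11}; color green → {5, 7, 10}. No two adjacent vertices share a color.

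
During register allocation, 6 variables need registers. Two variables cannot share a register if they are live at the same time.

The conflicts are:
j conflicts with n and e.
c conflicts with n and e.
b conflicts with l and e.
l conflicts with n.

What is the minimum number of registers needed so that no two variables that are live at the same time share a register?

3

The cycle l-b-e-j-n-l has odd length 5, so it cannot be 2-colored; at least 3 registers are needed.
A valid assignment using 3 registers: j=2, c=2, b=2, l=3, n=1, e=1. Every pair that conflicts lands in different registers.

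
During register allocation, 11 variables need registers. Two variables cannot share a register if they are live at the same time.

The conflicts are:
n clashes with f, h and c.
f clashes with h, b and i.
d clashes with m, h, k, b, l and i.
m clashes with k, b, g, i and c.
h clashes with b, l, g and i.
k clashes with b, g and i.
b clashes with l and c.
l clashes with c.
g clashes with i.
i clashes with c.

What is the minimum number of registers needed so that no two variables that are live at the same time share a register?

4

m, k, g, i pairwise conflict, so at least 4 registers are needed.
4 registers suffice: n=1, f=3, d=3, m=2, h=2, k=4, b=1, l=4, g=3, i=1, c=3. No two conflicting variables share a register.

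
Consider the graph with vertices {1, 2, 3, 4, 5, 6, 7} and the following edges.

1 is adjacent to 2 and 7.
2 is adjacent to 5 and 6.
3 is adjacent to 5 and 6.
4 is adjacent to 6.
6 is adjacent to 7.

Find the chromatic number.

3 and 5 are adjacent, so at least 2 colors are needed.
One proper 2-coloring: 1=red, 2=blue, 3=blue, 4=blue, 5=red, 6=red, 7=blue. Every edge joins two different colors.

2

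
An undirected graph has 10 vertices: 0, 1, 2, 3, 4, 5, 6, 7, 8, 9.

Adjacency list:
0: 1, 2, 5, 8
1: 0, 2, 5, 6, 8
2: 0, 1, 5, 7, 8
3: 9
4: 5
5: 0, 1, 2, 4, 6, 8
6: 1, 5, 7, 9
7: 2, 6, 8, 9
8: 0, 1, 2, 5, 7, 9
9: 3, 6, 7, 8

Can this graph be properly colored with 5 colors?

The chromatic number is 5. 0, 1, 2, 5, 8 form a clique, so at least 5 colors are needed.
5 colors suffice: 0=e, 1=d, 2=c, 3=a, 4=b, 5=a, 6=b, 7=a, 8=b, 9=c.
That is already a proper 5-coloring.

Yes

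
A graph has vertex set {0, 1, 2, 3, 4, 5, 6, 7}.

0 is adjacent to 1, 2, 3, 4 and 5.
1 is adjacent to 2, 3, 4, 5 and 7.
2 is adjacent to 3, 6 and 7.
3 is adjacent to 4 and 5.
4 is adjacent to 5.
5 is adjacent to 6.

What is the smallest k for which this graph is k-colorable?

0, 1, 3, 4, 5 are mutually adjacent (a clique of size 5), so at least 5 colors are needed.
One proper 5-coloring: 0=d, 1=a, 2=b, 3=c, 4=e, 5=b, 6=a, 7=c. No two adjacent vertices share a color.

5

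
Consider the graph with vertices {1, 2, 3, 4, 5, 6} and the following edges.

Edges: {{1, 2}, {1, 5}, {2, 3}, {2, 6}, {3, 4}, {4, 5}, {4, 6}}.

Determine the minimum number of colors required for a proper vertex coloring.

The cycle 5-4-3-2-1-5 has odd length 5, so it cannot be 2-colored; at least 3 colors are needed.
One proper 3-coloring: 1=blue, 2=red, 3=blue, 4=red, 5=green, 6=blue. No two adjacent vertices share a color.

3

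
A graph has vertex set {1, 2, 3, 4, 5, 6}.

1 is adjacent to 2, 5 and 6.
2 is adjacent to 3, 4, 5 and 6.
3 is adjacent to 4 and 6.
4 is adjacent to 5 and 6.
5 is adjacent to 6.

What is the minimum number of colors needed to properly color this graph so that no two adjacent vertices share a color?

4

2, 4, 5, 6 form a clique, so at least 4 colors are needed.
A valid assignment using 4 colors: 1=c, 2=a, 3=d, 4=c, 5=d, 6=b. Every edge joins two different colors.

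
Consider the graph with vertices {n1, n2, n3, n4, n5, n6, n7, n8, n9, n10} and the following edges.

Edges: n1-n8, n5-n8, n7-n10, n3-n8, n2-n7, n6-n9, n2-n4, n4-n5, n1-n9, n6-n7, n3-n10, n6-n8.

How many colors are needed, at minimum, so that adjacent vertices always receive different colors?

The cycle n6-n7-n10-n3-n8-n6 has odd length 5, so it cannot be 2-colored; at least 3 colors are needed.
3 colors suffice: color 1 → {n4, n7, n8, n9}; color 2 → {n1, n2, n5, n6, n10}; color 3 → {n3}. Each edge has distinct colors on its endpoints.

3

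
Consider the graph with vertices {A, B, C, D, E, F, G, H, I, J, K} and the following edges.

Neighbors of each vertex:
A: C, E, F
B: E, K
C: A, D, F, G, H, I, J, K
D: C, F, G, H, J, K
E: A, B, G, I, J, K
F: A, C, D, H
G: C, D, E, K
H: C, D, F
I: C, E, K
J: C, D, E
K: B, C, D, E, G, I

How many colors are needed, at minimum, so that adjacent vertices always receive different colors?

C, D, F, H are mutually adjacent (a clique of size 4), so at least 4 colors are needed.
4 colors suffice: color 1 → {C, E}; color 2 → {A, B, D, I}; color 3 → {F, J, K}; color 4 → {G, H}. No two adjacent vertices share a color.

4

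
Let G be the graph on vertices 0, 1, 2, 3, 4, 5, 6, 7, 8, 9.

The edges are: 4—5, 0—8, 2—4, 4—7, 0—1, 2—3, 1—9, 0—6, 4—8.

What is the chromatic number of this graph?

0 and 6 are adjacent, so at least 2 colors are needed.
2 colors suffice: color a → {0, 3, 4, 9}; color b → {1, 2, 5, 6, 7, 8}. Each edge has distinct colors on its endpoints.

2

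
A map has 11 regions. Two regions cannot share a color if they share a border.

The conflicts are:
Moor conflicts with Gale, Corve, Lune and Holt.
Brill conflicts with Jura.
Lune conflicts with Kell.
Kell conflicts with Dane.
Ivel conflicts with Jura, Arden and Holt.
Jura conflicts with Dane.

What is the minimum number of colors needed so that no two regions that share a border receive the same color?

The cycle Dane-Jura-Ivel-Holt-Moor-Lune-Kell-Dane has odd length 7, so it cannot be 2-colored; at least 3 colors are needed.
3 colors suffice: color 1 → {Moor, Kell, Jura, Arden}; color 2 → {Gale, Brill, Corve, Lune, Ivel, Dane}; color 3 → {Holt}. No two conflicting regions share a color.

3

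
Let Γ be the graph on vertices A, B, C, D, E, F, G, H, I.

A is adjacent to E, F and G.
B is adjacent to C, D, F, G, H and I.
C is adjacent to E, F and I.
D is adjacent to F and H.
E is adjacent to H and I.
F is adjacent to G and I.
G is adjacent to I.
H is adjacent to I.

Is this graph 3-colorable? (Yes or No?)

B, F, G, I form a clique, so at least 4 colors are needed.
So 3 colors are not enough.

No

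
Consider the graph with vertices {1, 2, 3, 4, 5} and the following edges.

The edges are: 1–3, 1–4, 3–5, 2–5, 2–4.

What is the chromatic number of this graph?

3

The cycle 3-5-2-4-1-3 has odd length 5, so it cannot be 2-colored; at least 3 colors are needed.
A valid assignment using 3 colors: 1=green, 2=red, 3=red, 4=blue, 5=blue. No two adjacent vertices share a color.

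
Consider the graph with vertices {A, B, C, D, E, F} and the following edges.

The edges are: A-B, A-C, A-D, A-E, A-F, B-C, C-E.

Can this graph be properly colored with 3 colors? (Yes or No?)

The chromatic number is 3. A, B, C form a triangle, so at least 3 colors are needed.
A valid assignment using 3 colors: A=red, B=green, C=blue, D=blue, E=green, F=blue.
That is already a proper 3-coloring.

Yes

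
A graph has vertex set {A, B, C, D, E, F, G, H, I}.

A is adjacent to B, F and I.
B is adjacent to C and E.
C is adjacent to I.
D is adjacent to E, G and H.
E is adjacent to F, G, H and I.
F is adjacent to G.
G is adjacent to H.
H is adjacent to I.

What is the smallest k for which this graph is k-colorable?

D, E, G, H are mutually adjacent (a clique of size 4), so at least 4 colors are needed.
4 colors suffice: color 1 → {A, C, E}; color 2 → {B, G, I}; color 3 → {F, H}; color 4 → {D}. No two adjacent vertices share a color.

4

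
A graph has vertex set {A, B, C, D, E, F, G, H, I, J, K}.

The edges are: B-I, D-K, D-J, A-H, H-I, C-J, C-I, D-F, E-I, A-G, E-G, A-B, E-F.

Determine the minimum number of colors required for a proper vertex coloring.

3

The cycle E-I-H-A-G-E has odd length 5, so it cannot be 2-colored; at least 3 colors are needed.
3 colors suffice: A=1, B=2, C=2, D=1, E=2, F=3, G=3, H=2, I=1, J=3, K=2. No two adjacent vertices share a color.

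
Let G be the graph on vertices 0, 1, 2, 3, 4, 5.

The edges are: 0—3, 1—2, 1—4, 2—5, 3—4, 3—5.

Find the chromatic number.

3

The cycle 2-1-4-3-5-2 has odd length 5, so it cannot be 2-colored; at least 3 colors are needed.
One proper 3-coloring: 0=blue, 1=red, 2=green, 3=red, 4=blue, 5=blue. No two adjacent vertices share a color.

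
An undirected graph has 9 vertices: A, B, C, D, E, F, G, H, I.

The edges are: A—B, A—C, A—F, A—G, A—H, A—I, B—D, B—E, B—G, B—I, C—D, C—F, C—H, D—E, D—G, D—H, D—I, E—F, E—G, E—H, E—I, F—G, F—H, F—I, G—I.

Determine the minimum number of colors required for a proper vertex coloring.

5

B, D, E, G, I are mutually adjacent (a clique of size 5), so at least 5 colors are needed.
5 colors suffice: color 1 → {A, E}; color 2 → {H, I}; color 3 → {D, F}; color 4 → {C, G}; color 5 → {B}. Each edge has distinct colors on its endpoints.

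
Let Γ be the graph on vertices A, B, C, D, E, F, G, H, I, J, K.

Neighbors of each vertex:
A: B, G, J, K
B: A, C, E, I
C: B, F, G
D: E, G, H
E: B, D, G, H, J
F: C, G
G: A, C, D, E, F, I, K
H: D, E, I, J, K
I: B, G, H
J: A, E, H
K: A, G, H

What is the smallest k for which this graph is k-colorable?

3

A, G, K are pairwise adjacent, so at least 3 colors are needed.
One proper 3-coloring: A=blue, B=red, C=blue, D=green, E=blue, F=green, G=red, H=red, I=blue, J=green, K=green. No two adjacent vertices share a color.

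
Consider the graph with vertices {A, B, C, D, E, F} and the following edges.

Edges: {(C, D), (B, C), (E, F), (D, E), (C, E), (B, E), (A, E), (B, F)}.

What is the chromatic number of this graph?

3

C, D, E are pairwise adjacent, so at least 3 colors are needed.
3 colors suffice: color 1 → {E}; color 2 → {A, C, F}; color 3 → {B, D}. Each edge has distinct colors on its endpoints.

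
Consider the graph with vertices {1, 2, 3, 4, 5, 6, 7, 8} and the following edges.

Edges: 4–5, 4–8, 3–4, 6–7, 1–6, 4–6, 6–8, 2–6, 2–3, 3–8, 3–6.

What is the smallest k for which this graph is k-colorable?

3, 4, 6, 8 are mutually adjacent (a clique of size 4), so at least 4 colors are needed.
4 colors suffice: 1=blue, 2=blue, 3=green, 4=blue, 5=red, 6=red, 7=blue, 8=yellow. Every edge joins two different colors.

4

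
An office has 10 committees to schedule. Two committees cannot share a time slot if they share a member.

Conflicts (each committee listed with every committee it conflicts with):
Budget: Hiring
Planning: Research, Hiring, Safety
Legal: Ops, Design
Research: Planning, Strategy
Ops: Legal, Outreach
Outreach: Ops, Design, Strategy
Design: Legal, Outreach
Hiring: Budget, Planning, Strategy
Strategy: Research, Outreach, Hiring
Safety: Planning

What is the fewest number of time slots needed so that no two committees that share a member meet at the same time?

Planning and Hiring conflict, so at least 2 time slots are needed.
2 time slots suffice: time slot 1 → {Legal, Research, Outreach, Hiring, Safety}; time slot 2 → {Budget, Planning, Ops, Design, Strategy}. Every pair that conflicts lands in different time slots.

2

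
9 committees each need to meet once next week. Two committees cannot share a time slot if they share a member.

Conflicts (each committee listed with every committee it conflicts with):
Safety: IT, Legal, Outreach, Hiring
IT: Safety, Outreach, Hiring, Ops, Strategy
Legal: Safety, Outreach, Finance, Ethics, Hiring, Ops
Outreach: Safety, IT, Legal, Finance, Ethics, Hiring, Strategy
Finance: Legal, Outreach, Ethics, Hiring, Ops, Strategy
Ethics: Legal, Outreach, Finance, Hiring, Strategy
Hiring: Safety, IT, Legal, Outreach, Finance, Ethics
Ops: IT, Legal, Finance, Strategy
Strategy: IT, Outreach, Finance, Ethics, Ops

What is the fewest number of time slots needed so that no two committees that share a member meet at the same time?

Legal, Outreach, Finance, Ethics, Hiring are mutually in conflict, so at least 5 time slots are needed.
5 time slots suffice: time slot 1 → {Outreach, Ops}; time slot 2 → {IT, Finance}; time slot 3 → {Hiring, Strategy}; time slot 4 → {Legal}; time slot 5 → {Safety, Ethics}. Each listed conflict is separated.

5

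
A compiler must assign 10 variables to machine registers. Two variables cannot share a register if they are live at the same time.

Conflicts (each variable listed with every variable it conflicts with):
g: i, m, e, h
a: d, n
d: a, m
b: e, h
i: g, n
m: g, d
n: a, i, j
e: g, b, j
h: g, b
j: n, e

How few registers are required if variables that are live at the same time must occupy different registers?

3

The cycle g-i-n-j-e-g has odd length 5, so it cannot be 2-colored; at least 3 registers are needed.
3 registers suffice: register 1 → {g, d, b, n}; register 2 → {a, i, m, e, h}; register 3 → {j}. Each listed conflict is separated.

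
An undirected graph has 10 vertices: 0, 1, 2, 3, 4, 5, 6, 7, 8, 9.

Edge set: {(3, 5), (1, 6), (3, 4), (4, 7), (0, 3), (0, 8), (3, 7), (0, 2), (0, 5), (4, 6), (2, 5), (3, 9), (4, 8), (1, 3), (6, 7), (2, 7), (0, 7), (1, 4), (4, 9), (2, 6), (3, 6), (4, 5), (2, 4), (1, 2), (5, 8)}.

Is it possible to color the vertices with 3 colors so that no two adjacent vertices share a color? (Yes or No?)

2, 4, 6, 7 are mutually adjacent (a clique of size 4), so at least 4 colors are needed.
So 3 colors are not enough.

No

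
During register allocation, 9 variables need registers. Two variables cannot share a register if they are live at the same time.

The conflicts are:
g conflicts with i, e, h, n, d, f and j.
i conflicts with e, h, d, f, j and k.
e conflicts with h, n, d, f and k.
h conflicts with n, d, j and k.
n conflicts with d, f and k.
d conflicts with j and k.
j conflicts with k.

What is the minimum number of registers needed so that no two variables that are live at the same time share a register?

5

g, i, h, d, j pairwise conflict, so at least 5 registers are needed.
5 registers suffice: register 1 → {g, k}; register 2 → {i, n}; register 3 → {e, j}; register 4 → {h, f}; register 5 → {d}. Each listed conflict is separated.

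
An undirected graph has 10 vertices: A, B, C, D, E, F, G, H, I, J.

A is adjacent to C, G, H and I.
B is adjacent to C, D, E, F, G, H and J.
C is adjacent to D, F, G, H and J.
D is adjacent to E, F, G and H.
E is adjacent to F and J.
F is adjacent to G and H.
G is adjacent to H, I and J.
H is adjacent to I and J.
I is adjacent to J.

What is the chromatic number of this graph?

6

B, C, D, F, G, H form a clique, so at least 6 colors are needed.
A valid assignment using 6 colors: A=4, B=4, C=3, D=6, E=1, F=5, G=1, H=2, I=3, J=5. No two adjacent vertices share a color.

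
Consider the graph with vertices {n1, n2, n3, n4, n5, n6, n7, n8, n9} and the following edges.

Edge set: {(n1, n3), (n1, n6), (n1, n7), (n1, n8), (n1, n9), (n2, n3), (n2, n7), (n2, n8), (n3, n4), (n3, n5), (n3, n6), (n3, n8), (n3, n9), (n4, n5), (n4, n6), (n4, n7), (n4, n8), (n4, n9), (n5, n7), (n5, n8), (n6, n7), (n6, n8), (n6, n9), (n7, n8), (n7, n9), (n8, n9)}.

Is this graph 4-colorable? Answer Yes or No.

n1, n6, n7, n8, n9 are mutually adjacent (a clique of size 5), so at least 5 colors are needed.
So 4 colors are not enough.

No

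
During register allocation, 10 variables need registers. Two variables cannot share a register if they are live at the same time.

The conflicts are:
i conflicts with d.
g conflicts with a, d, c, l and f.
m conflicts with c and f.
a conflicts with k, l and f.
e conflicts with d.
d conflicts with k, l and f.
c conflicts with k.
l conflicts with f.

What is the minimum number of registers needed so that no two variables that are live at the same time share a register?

g, a, l, f all conflict with each other, so at least 4 registers are needed.
4 registers suffice: register 1 → {a, d, c}; register 2 → {i, g, m, e, k}; register 3 → {f}; register 4 → {l}. Every pair that conflicts lands in different registers.

4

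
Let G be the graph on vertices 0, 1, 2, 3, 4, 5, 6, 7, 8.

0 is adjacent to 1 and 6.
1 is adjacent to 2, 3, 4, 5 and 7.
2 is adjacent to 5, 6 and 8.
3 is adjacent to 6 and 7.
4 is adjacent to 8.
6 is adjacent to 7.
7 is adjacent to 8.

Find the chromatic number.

1, 2, 5 are pairwise adjacent, so at least 3 colors are needed.
One proper 3-coloring: 0=blue, 1=red, 2=blue, 3=green, 4=blue, 5=green, 6=red, 7=blue, 8=red. Each edge has distinct colors on its endpoints.

3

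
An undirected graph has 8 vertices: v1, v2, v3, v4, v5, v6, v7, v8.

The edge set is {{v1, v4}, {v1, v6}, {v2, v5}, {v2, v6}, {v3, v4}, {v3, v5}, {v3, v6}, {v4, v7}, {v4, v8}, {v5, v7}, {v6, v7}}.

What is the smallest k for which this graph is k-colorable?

2

v1 and v4 are adjacent, so at least 2 colors are needed.
2 colors suffice: color red → {v4, v5, v6}; color blue → {v1, v2, v3, v7, v8}. Every edge joins two different colors.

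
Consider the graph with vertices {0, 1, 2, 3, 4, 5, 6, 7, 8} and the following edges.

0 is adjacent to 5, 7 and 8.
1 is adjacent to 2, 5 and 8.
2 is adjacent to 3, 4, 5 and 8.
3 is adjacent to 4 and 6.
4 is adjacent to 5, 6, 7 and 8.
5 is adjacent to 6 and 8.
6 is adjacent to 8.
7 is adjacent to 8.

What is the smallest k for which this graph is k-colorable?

1, 2, 5, 8 are mutually adjacent (a clique of size 4), so at least 4 colors are needed.
4 colors suffice: color red → {3, 8}; color blue → {5, 7}; color green → {0, 1, 4}; color yellow → {2, 6}. No two adjacent vertices share a color.

4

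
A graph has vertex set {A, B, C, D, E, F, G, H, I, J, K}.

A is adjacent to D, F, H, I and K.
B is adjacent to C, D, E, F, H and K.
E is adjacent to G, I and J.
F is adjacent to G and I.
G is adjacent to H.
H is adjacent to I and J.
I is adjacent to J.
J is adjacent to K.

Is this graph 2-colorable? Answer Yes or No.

A, H, I form a triangle, so at least 3 colors are needed.
So 2 colors are not enough.

No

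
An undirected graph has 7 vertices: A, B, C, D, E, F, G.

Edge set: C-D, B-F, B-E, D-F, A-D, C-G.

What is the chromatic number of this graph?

2

A and D are adjacent, so at least 2 colors are needed.
2 colors suffice: color red → {B, D, G}; color blue → {A, C, E, F}. Each edge has distinct colors on its endpoints.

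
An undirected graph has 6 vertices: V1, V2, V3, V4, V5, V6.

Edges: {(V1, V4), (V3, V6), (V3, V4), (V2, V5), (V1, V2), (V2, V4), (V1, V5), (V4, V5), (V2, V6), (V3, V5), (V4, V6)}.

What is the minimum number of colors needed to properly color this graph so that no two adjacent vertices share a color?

V1, V2, V4, V5 are pairwise adjacent (a clique of size 4), so at least 4 colors are needed.
4 colors suffice: V1=4, V2=2, V3=2, V4=1, V5=3, V6=3. No two adjacent vertices share a color.

4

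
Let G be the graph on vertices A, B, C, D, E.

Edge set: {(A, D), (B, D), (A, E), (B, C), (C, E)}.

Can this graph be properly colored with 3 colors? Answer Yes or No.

Yes

The chromatic number is 3. The cycle C-E-A-D-B-C has odd length 5, so it cannot be 2-colored; at least 3 colors are needed.
One proper 3-coloring: A=1, B=1, C=3, D=2, E=2.
That is already a proper 3-coloring.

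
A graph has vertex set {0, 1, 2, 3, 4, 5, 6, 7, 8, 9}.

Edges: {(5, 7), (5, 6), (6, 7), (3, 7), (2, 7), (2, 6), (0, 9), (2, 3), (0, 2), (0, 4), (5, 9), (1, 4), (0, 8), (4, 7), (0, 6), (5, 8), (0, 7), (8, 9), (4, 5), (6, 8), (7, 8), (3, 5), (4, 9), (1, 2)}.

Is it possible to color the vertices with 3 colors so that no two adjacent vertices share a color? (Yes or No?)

No

0, 2, 6, 7 are pairwise adjacent (a clique of size 4), so at least 4 colors are needed.
So 3 colors are not enough.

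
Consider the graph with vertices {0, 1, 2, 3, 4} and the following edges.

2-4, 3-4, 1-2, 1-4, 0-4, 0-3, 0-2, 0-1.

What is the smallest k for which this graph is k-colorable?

4

0, 1, 2, 4 form a clique, so at least 4 colors are needed.
4 colors suffice: color red → {0}; color blue → {4}; color green → {1, 3}; color yellow → {2}. No two adjacent vertices share a color.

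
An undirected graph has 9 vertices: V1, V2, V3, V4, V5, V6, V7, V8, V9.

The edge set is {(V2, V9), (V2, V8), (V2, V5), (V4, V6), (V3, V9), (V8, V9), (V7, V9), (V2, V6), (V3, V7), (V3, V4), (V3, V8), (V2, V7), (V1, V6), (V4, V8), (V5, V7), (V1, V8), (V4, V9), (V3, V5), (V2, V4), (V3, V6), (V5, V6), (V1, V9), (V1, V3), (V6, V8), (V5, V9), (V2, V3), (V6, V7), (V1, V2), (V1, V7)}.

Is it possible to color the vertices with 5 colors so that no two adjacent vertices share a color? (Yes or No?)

Yes

The chromatic number is 5. V2, V3, V5, V6, V7 form a clique, so at least 5 colors are needed.
A valid assignment using 5 colors: V1=4, V2=1, V3=2, V4=4, V5=4, V6=3, V7=5, V8=5, V9=3.
That is already a proper 5-coloring.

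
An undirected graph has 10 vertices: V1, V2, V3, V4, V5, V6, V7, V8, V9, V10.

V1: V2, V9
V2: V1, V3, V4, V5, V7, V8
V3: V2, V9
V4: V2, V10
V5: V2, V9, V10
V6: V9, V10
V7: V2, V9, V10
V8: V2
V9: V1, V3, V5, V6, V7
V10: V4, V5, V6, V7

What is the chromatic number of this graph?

2

V6 and V9 are adjacent, so at least 2 colors are needed.
A valid assignment using 2 colors: V1=2, V2=1, V3=2, V4=2, V5=2, V6=2, V7=2, V8=2, V9=1, V10=1. Each edge has distinct colors on its endpoints.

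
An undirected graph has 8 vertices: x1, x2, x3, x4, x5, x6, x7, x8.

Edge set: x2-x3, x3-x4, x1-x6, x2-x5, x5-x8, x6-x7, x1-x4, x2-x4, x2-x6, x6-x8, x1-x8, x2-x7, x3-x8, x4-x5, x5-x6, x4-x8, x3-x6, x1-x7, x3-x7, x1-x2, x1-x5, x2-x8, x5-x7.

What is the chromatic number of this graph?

5

x1, x2, x5, x6, x7 are mutually adjacent (a clique of size 5), so at least 5 colors are needed.
5 colors suffice: x1=5, x2=1, x3=3, x4=2, x5=3, x6=2, x7=4, x8=4. Each edge has distinct colors on its endpoints.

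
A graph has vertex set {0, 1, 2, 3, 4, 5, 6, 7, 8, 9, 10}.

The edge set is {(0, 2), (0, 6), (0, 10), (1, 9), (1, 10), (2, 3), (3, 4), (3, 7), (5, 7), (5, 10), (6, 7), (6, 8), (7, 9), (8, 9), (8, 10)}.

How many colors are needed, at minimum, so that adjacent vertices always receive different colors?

3

The cycle 0-10-5-7-6-0 has odd length 5, so it cannot be 2-colored; at least 3 colors are needed.
One proper 3-coloring: 0=b, 1=b, 2=a, 3=b, 4=a, 5=b, 6=c, 7=a, 8=b, 9=c, 10=a. Each edge has distinct colors on its endpoints.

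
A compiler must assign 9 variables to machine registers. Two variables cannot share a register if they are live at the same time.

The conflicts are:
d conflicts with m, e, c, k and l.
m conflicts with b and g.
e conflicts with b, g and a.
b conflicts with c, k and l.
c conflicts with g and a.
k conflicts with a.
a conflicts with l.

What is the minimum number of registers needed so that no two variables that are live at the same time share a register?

2

b and c conflict, so at least 2 registers are needed.
Using 2 registers: d=1, m=2, e=2, b=1, c=2, k=2, g=1, a=1, l=2. Every pair that conflicts lands in different registers.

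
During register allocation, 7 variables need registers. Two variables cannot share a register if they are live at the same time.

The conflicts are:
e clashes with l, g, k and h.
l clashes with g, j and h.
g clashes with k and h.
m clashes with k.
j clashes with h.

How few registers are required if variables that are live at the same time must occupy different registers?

e, l, g, h are mutually in conflict, so at least 4 registers are needed.
4 registers suffice: register 1 → {g, m, j}; register 2 → {k, h}; register 3 → {e}; register 4 → {l}. Each listed conflict is separated.

4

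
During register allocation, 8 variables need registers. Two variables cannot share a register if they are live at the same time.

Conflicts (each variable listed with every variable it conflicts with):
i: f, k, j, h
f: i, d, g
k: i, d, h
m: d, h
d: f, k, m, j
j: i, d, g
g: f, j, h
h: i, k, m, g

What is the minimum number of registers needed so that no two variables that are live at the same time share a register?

i, k, h pairwise conflict, so at least 3 registers are needed.
3 registers suffice: register 1 → {d, h}; register 2 → {i, m, g}; register 3 → {f, k, j}. Every pair that conflicts lands in different registers.

3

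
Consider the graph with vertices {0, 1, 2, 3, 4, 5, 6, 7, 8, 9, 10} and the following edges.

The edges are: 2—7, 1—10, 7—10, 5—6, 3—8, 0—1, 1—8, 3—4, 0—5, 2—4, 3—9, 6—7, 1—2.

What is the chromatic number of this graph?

3

The cycle 1-8-3-4-2-1 has odd length 5, so it cannot be 2-colored; at least 3 colors are needed.
3 colors suffice: color a → {1, 3, 5, 7}; color b → {0, 2, 6, 8, 9, 10}; color c → {4}. No two adjacent vertices share a color.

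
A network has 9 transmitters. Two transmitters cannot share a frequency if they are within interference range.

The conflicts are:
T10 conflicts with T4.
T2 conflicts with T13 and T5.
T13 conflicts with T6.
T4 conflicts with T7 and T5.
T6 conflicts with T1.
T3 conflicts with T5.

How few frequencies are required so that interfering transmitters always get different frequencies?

T10 and T4 conflict, so at least 2 frequencies are needed.
2 frequencies suffice: frequency 1 → {T2, T4, T6, T3}; frequency 2 → {T10, T13, T7, T1, T5}. Every pair that conflicts lands in different frequencies.

2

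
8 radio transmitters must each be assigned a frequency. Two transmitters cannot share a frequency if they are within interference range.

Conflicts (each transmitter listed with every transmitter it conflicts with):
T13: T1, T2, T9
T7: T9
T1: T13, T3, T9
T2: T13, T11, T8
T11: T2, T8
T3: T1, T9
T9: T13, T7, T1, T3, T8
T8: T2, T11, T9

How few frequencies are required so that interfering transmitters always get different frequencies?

T1, T3, T9 are mutually in conflict, so at least 3 frequencies are needed.
3 frequencies suffice: frequency 1 → {T2, T9}; frequency 2 → {T7, T1, T8}; frequency 3 → {T13, T11, T3}. Each listed conflict is separated.

3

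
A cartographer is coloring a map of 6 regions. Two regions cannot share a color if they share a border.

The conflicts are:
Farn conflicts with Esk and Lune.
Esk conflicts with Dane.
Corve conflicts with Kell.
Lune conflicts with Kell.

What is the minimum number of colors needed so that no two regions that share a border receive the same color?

2

Lune and Kell conflict, so at least 2 colors are needed.
One proper 2-coloring: Farn=2, Esk=1, Corve=1, Lune=1, Kell=2, Dane=2. No two conflicting regions share a color.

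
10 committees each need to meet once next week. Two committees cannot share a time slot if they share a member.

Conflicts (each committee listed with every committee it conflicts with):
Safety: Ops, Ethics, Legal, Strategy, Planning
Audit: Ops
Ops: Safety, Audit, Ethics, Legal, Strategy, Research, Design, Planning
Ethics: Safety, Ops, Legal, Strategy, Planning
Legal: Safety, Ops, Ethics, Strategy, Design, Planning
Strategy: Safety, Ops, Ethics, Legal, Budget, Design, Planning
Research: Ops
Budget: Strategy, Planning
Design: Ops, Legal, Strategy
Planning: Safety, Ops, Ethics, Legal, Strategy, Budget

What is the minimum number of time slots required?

Safety, Ops, Ethics, Legal, Strategy, Planning all conflict with each other, so at least 6 time slots are needed.
A valid assignment using 6 time slots: Safety=5, Audit=2, Ops=1, Ethics=6, Legal=4, Strategy=2, Research=2, Budget=1, Design=3, Planning=3. Every pair that conflicts lands in different time slots.

6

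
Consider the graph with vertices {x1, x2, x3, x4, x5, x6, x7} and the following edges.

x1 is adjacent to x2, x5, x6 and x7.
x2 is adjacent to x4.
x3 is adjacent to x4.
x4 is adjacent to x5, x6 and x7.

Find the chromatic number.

2

x4 and x7 are adjacent, so at least 2 colors are needed.
2 colors suffice: color 1 → {x1, x4}; color 2 → {x2, x3, x5, x6, x7}. No two adjacent vertices share a color.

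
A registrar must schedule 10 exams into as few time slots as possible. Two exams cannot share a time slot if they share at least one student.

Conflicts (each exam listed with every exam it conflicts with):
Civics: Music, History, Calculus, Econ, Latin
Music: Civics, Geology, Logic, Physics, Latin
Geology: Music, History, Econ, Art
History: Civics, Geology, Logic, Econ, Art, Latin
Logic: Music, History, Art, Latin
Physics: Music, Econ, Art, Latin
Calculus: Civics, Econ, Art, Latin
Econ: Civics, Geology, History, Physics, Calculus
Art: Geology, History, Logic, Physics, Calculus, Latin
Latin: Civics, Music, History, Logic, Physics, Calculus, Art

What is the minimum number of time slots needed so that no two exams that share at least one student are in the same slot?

4

History, Logic, Art, Latin pairwise conflict, so at least 4 time slots are needed.
A valid assignment using 4 time slots: Civics=2, Music=3, Geology=4, History=3, Logic=4, Physics=4, Calculus=3, Econ=1, Art=2, Latin=1. Each listed conflict is separated.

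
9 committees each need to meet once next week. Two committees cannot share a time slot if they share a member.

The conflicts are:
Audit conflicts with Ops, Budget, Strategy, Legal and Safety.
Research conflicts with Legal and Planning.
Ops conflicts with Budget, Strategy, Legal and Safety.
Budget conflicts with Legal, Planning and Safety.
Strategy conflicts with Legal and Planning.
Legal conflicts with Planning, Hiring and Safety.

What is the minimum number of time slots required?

Audit, Ops, Budget, Legal, Safety all conflict with each other, so at least 5 time slots are needed.
5 time slots suffice: time slot 1 → {Legal}; time slot 2 → {Ops, Planning, Hiring}; time slot 3 → {Audit, Research}; time slot 4 → {Budget, Strategy}; time slot 5 → {Safety}. Every pair that conflicts lands in different time slots.

5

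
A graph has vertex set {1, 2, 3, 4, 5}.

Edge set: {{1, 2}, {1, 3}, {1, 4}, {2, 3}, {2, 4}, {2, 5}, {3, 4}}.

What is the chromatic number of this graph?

1, 2, 3, 4 are mutually adjacent (a clique of size 4), so at least 4 colors are needed.
4 colors suffice: color a → {2}; color b → {4, 5}; color c → {3}; color d → {1}. Every edge joins two different colors.

4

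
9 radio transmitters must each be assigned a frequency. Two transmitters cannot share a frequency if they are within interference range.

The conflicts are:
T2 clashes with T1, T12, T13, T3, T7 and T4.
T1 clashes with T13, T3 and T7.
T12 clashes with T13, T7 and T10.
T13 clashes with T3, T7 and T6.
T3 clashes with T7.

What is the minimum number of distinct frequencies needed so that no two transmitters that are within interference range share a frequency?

5

T2, T1, T13, T3, T7 pairwise conflict, so at least 5 frequencies are needed.
5 frequencies suffice: T2=2, T1=4, T12=4, T13=1, T3=5, T7=3, T4=1, T6=2, T10=1. Every pair that conflicts lands in different frequencies.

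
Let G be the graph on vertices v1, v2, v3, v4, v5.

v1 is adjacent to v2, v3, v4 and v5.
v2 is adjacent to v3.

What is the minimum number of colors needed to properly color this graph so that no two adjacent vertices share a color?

v1, v2, v3 are pairwise adjacent, so at least 3 colors are needed.
3 colors suffice: color 1 → {v1}; color 2 → {v3, v4, v5}; color 3 → {v2}. No two adjacent vertices share a color.

3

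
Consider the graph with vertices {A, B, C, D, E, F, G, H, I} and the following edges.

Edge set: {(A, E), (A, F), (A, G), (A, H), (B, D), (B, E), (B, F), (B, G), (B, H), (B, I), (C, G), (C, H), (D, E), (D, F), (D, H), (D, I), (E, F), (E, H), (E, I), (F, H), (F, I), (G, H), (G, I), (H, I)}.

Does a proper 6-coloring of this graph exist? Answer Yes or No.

The chromatic number is 6. B, D, E, F, H, I are pairwise adjacent (a clique of size 6), so at least 6 colors are needed.
One proper 6-coloring: A=3, B=4, C=3, D=6, E=2, F=5, G=2, H=1, I=3.
That is already a proper 6-coloring.

Yes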